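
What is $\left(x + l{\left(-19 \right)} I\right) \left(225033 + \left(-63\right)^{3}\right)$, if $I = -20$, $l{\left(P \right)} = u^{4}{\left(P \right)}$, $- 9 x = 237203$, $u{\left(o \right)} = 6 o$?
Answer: $\frac{253487874452054}{3} \approx 8.4496 \cdot 10^{13}$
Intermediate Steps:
$x = - \frac{237203}{9}$ ($x = \left(- \frac{1}{9}\right) 237203 = - \frac{237203}{9} \approx -26356.0$)
$l{\left(P \right)} = 1296 P^{4}$ ($l{\left(P \right)} = \left(6 P\right)^{4} = 1296 P^{4}$)
$\left(x + l{\left(-19 \right)} I\right) \left(225033 + \left(-63\right)^{3}\right) = \left(- \frac{237203}{9} + 1296 \left(-19\right)^{4} \left(-20\right)\right) \left(225033 + \left(-63\right)^{3}\right) = \left(- \frac{237203}{9} + 1296 \cdot 130321 \left(-20\right)\right) \left(225033 - 250047\right) = \left(- \frac{237203}{9} + 168896016 \left(-20\right)\right) \left(-25014\right) = \left(- \frac{237203}{9} - 3377920320\right) \left(-25014\right) = \left(- \frac{30401520083}{9}\right) \left(-25014\right) = \frac{253487874452054}{3}$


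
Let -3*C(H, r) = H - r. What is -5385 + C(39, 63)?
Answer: -5377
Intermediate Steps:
C(H, r) = -H/3 + r/3 (C(H, r) = -(H - r)/3 = -H/3 + r/3)
-5385 + C(39, 63) = -5385 + (-1/3*39 + (1/3)*63) = -5385 + (-13 + 21) = -5385 + 8 = -5377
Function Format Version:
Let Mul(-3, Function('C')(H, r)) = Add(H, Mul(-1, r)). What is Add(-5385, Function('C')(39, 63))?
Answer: -5377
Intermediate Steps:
Function('C')(H, r) = Add(Mul(Rational(-1, 3), H), Mul(Rational(1, 3), r)) (Function('C')(H, r) = Mul(Rational(-1, 3), Add(H, Mul(-1, r))) = Add(Mul(Rational(-1, 3), H), Mul(Rational(1, 3), r)))
Add(-5385, Function('C')(39, 63)) = Add(-5385, Add(Mul(Rational(-1, 3), 39), Mul(Rational(1, 3), 63))) = Add(-5385, Add(-13, 21)) = Add(-5385, 8) = -5377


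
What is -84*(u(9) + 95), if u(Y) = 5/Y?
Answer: -24080/3 ≈ -8026.7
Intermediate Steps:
-84*(u(9) + 95) = -84*(5/9 + 95) = -84*860/9 = -24080/3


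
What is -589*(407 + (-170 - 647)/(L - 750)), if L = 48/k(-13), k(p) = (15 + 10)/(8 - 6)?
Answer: -4483823167/18654 ≈ -2.4037e+5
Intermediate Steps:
k(p) = 25/2
L = 96/25 (L = 48/(25/2) = 48*(2/25) = 96/25 ≈ 3.8400)
-589*(407 + (-170 - 647)/(L - 750)) = -589*(407 + (-170 - 647)/(96/25 - 750)) = -589*(407 - 817/(-18654/25)) = -589*(407 - 817*(-25/18654)) = -589*(407 + 20425/18654) = -589*7612603/18654 = -4483823167/18654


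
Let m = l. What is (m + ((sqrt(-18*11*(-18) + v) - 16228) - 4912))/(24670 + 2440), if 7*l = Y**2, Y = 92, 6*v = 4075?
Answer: -69758/94885 + sqrt(152754)/162660 ≈ -0.73278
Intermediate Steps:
v = 4075/6 (v = (1/6)*4075 = 4075/6 ≈ 679.17)
l = 8464/7 (l = (1/7)*92**2 = (1/7)*8464 = 8464/7 ≈ 1209.1)
m = 8464/7 ≈ 1209.1
(m + ((sqrt(-18*11*(-18) + v) - 16228) - 4912))/(24670 + 2440) = (8464/7 + ((sqrt(-18*11*(-18) + 4075/6) - 16228) - 4912))/(24670 + 2440) = (8464/7 + ((sqrt(-198*(-18) + 4075/6) - 16228) - 4912))/27110 = (8464/7 + ((sqrt(3564 + 4075/6) - 16228) - 4912))*(1/27110) = (8464/7 + ((sqrt(25459/6) - 16228) - 4912))*(1/27110) = (8464/7 + ((sqrt(152754)/6 - 16228) - 4912))*(1/27110) = (8464/7 + ((-16228 + sqrt(152754)/6) - 4912))*(1/27110) = (8464/7 + (-21140 + sqrt(152754)/6))*(1/27110) = (-139516/7 + sqrt(152754)/6)*(1/27110) = -69758/94885 + sqrt(152754)/162660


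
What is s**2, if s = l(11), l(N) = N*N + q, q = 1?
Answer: 14884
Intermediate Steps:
l(N) = 1 + N**2 (l(N) = N*N + 1 = N**2 + 1 = 1 + N**2)
s = 122 (s = 1 + 11**2 = 1 + 121 = 122)
s**2 = 122**2 = 14884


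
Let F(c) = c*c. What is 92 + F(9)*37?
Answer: 3089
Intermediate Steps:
F(c) = c**2
92 + F(9)*37 = 92 + 9**2*37 = 92 + 81*37 = 92 + 2997 = 3089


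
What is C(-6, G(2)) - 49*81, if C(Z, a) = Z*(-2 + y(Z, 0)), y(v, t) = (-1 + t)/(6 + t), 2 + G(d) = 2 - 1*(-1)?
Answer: -3956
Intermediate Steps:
G(d) = 1 (G(d) = -2 + (2 - 1*(-1)) = -2 + (2 + 1) = -2 + 3 = 1)
y(v, t) = (-1 + t)/(6 + t)
C(Z, a) = -13*Z/6 (C(Z, a) = Z*(-2 + (-1 + 0)/(6 + 0)) = Z*(-2 - 1/6) = Z*(-13/6) = -13*Z/6)
C(-6, G(2)) - 49*81 = -13/6*(-6) - 49*81 = 13 - 3969 = -3956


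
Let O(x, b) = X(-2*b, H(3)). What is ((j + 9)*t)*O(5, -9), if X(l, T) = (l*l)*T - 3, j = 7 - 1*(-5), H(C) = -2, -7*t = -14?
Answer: -27342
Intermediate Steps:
t = 2 (t = -1/7*(-14) = 2)
j = 12 (j = 7 + 5 = 12)
X(l, T) = -3 + T*l**2 (X(l, T) = l**2*T - 3 = T*l**2 - 3 = -3 + T*l**2)
O(x, b) = -3 - 8*b**2 (O(x, b) = -3 - 2*4*b**2 = -3 - 8*b**2)
((j + 9)*t)*O(5, -9) = ((12 + 9)*2)*(-3 - 8*(-9)**2) = (21*2)*(-3 - 8*81) = 42*(-3 - 648) = 42*(-651) = -27342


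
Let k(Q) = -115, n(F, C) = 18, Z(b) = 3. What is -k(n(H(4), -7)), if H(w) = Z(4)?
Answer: 115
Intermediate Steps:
H(w) = 3
-k(n(H(4), -7)) = -1*(-115) = 115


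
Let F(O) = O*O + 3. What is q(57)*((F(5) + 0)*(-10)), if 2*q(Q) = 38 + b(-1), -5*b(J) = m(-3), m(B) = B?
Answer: -5404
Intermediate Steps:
b(J) = 3/5 (b(J) = -1/5*(-3) = 3/5)
F(O) = 3 + O**2 (F(O) = O**2 + 3 = 3 + O**2)
q(Q) = 193/10 (q(Q) = (38 + 3/5)/2 = (1/2)*(193/5) = 193/10)
q(57)*((F(5) + 0)*(-10)) = 193*(((3 + 5**2) + 0)*(-10))/10 = 193*(((3 + 25) + 0)*(-10))/10 = 193*((28 + 0)*(-10))/10 = 193*(28*(-10))/10 = (193/10)*(-280) = -5404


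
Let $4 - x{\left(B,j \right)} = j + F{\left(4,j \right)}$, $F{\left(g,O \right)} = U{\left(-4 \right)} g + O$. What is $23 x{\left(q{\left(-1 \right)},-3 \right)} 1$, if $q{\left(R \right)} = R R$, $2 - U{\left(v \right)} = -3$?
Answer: $-230$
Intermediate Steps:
$U{\left(v \right)} = 5$ ($U{\left(v \right)} = 2 - -3 = 2 + 3 = 5$)
$q{\left(R \right)} = R^{2}$
$F{\left(g,O \right)} = O + 5 g$ ($F{\left(g,O \right)} = 5 g + O = O + 5 g$)
$x{\left(B,j \right)} = -16 - 2 j$ ($x{\left(B,j \right)} = 4 - \left(j + \left(j + 5 \cdot 4\right)\right) = 4 - \left(j + \left(j + 20\right)\right) = 4 - \left(j + \left(20 + j\right)\right) = 4 - \left(20 + 2 j\right) = -16 - 2 j$)
$23 x{\left(q{\left(-1 \right)},-3 \right)} 1 = 23 \left(-16 - -6\right) 1 = 23 \left(-16 + 6\right) 1 = 23 \left(-10\right) 1 = \left(-230\right) 1 = -230$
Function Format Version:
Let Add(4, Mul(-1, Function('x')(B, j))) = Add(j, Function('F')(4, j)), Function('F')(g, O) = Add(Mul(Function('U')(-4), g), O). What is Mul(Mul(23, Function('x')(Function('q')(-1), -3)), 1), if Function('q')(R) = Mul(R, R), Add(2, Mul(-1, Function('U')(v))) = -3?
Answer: -230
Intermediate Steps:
Function('U')(v) = 5 (Function('U')(v) = Add(2, Mul(-1, -3)) = Add(2, 3) = 5)
Function('q')(R) = Pow(R, 2)
Function('F')(g, O) = Add(O, Mul(5, g)) (Function('F')(g, O) = Add(Mul(5, g), O) = Add(O, Mul(5, g)))
Function('x')(B, j) = Add(-16, Mul(-2, j)) (Function('x')(B, j) = Add(4, Mul(-1, Add(j, Add(j, Mul(5, 4))))) = Add(4, Mul(-1, Add(j, Add(j, 20)))) = Add(4, Mul(-1, Add(j, Add(20, j)))) = Add(4, Mul(-1, Add(20, Mul(2, j)))) = Add(4, Add(-20, Mul(-2, j))) = Add(-16, Mul(-2, j)))
Mul(Mul(23, Function('x')(Function('q')(-1), -3)), 1) = Mul(Mul(23, Add(-16, Mul(-2, -3))), 1) = Mul(Mul(23, Add(-16, 6)), 1) = Mul(Mul(23, -10), 1) = Mul(-230, 1) = -230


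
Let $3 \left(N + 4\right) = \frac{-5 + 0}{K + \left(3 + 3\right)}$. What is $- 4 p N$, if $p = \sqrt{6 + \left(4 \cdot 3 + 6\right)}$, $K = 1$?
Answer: $\frac{712 \sqrt{6}}{21} \approx 83.049$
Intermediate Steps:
$N = - \frac{89}{21}$ ($N = -4 + \frac{\left(-5 + 0\right) \frac{1}{1 + \left(3 + 3\right)}}{3} = -4 + \frac{\left(-5\right) \frac{1}{1 + 6}}{3} = -4 + \frac{\left(-5\right) \frac{1}{7}}{3} = -4 + \frac{1}{3} \left(- \frac{5}{7}\right) = -4 - \frac{5}{21} = - \frac{89}{21} \approx -4.2381$)
$p = 2 \sqrt{6}$ ($p = \sqrt{6 + \left(12 + 6\right)} = \sqrt{6 + 18} = \sqrt{24} = 2 \sqrt{6} \approx 4.899$)
$- 4 p N = - 4 \cdot 2 \sqrt{6} \left(- \frac{89}{21}\right) = - 8 \sqrt{6} \left(- \frac{89}{21}\right) = \frac{712 \sqrt{6}}{21}$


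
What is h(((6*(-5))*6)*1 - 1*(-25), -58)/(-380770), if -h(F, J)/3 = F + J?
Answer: -639/380770 ≈ -0.0016782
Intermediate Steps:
h(F, J) = -3*F - 3*J (h(F, J) = -3*(F + J) = -3*F - 3*J)
h(((6*(-5))*6)*1 - 1*(-25), -58)/(-380770) = (-3*(((6*(-5))*6)*1 - 1*(-25)) - 3*(-58))/(-380770) = (-3*(-30*6*1 + 25) + 174)*(-1/380770) = (-3*(-180*1 + 25) + 174)*(-1/380770) = (-3*(-180 + 25) + 174)*(-1/380770) = (-3*(-155) + 174)*(-1/380770) = (465 + 174)*(-1/380770) = 639*(-1/380770) = -639/380770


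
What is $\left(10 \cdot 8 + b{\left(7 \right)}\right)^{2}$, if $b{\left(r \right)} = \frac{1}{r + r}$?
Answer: $\frac{1256641}{196} \approx 6411.4$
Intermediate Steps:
$b{\left(r \right)} = \frac{1}{2 r}$
$\left(10 \cdot 8 + b{\left(7 \right)}\right)^{2} = \left(10 \cdot 8 + \frac{1}{2 \cdot 7}\right)^{2} = \left(80 + \frac{1}{2} \cdot \frac{1}{7}\right)^{2} = \left(80 + \frac{1}{14}\right)^{2} = \left(\frac{1121}{14}\right)^{2} = \frac{1256641}{196}$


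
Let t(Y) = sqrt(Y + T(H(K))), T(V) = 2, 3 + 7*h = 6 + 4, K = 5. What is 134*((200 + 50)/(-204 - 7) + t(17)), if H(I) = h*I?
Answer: -33500/211 + 134*sqrt(19) ≈ 425.32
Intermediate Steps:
h = 1 (h = -3/7 + (6 + 4)/7 = -3/7 + (1/7)*10 = -3/7 + 10/7 = 1)
H(I) = I (H(I) = 1*I = I)
t(Y) = sqrt(2 + Y) (t(Y) = sqrt(Y + 2) = sqrt(2 + Y))
134*((200 + 50)/(-204 - 7) + t(17)) = 134*((200 + 50)/(-204 - 7) + sqrt(2 + 17)) = 134*(250/(-211) + sqrt(19)) = 134*(250*(-1/211) + sqrt(19)) = 134*(-250/211 + sqrt(19)) = -33500/211 + 134*sqrt(19)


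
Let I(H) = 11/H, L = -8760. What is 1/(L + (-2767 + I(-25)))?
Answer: -25/288186 ≈ -8.6750e-5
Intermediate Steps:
1/(L + (-2767 + I(-25))) = 1/(-8760 + (-2767 + 11/(-25))) = 1/(-8760 + (-2767 + 11*(-1/25))) = 1/(-8760 + (-2767 - 11/25)) = 1/(-8760 - 69186/25) = 1/(-288186/25) = -25/288186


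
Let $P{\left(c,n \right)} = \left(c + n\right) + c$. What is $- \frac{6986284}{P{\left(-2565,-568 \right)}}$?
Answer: $\frac{3493142}{2849} \approx 1226.1$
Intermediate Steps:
$P{\left(c,n \right)} = n + 2 c$
$- \frac{6986284}{P{\left(-2565,-568 \right)}} = - \frac{6986284}{-568 + 2 \left(-2565\right)} = - \frac{6986284}{-568 - 5130} = - \frac{6986284}{-5698} = \left(-6986284\right) \left(- \frac{1}{5698}\right) = \frac{3493142}{2849}$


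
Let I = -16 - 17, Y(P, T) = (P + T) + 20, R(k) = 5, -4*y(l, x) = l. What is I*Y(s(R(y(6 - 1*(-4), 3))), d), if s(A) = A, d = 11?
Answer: -1188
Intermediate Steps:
y(l, x) = -l/4
Y(P, T) = 20 + P + T
I = -33
I*Y(s(R(y(6 - 1*(-4), 3))), d) = -33*(20 + 5 + 11) = -33*36 = -1188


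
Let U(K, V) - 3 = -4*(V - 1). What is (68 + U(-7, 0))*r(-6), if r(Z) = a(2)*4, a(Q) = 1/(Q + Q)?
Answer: 75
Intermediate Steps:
U(K, V) = 7 - 4*V (U(K, V) = 3 - 4*(V - 1) = 3 - 4*(-1 + V) = 3 + (4 - 4*V) = 7 - 4*V)
a(Q) = 1/(2*Q)
r(Z) = 1 (r(Z) = ((½)/2)*4 = ((½)*(½))*4 = (¼)*4 = 1)
(68 + U(-7, 0))*r(-6) = (68 + (7 - 4*0))*1 = (68 + (7 + 0))*1 = (68 + 7)*1 = 75*1 = 75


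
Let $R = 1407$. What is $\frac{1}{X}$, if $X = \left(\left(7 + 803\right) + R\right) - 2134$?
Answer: $\frac{1}{83} \approx 0.012048$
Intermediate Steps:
$X = 83$ ($X = \left(\left(7 + 803\right) + 1407\right) - 2134 = \left(810 + 1407\right) - 2134 = 2217 - 2134 = 83$)
$\frac{1}{X} = \frac{1}{83}$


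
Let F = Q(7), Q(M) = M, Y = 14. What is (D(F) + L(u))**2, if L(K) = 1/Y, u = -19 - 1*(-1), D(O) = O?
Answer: 9801/196 ≈ 50.005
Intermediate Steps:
F = 7
u = -18 (u = -19 + 1 = -18)
L(K) = 1/14
(D(F) + L(u))**2 = (7 + 1/14)**2 = (99/14)**2 = 9801/196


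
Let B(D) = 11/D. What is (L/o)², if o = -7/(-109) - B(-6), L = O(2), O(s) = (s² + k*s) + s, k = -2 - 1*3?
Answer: 6843456/1540081 ≈ 4.4436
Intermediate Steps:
k = -5 (k = -2 - 3 = -5)
O(s) = s² - 4*s (O(s) = (s² - 5*s) + s = s² - 4*s)
L = -4 (L = 2*(-4 + 2) = 2*(-2) = -4)
o = 1241/654 (o = -7/(-109) - 11/(-6) = -7*(-1/109) - 11*(-1)/6 = 7/109 - 1*(-11/6) = 7/109 + 11/6 = 1241/654 ≈ 1.8976)
(L/o)² = (-4/1241/654)² = (-4*654/1241)² = (-2616/1241)² = 6843456/1540081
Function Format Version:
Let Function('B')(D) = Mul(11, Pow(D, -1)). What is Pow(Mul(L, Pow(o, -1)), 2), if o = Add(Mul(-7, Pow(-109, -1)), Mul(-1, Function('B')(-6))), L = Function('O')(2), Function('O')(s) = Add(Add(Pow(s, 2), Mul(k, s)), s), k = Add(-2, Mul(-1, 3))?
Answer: Rational(6843456, 1540081) ≈ 4.4436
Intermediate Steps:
k = -5 (k = Add(-2, -3) = -5)
Function('O')(s) = Add(Pow(s, 2), Mul(-4, s)) (Function('O')(s) = Add(Add(Pow(s, 2), Mul(-5, s)), s) = Add(Pow(s, 2), Mul(-4, s)))
L = -4 (L = Mul(2, Add(-4, 2)) = Mul(2, -2) = -4)
o = Rational(1241, 654) (o = Add(Mul(-7, Pow(-109, -1)), Mul(-1, Mul(11, Pow(-6, -1)))) = Add(Mul(-7, Rational(-1, 109)), Mul(-1, Mul(11, Rational(-1, 6)))) = Add(Rational(7, 109), Mul(-1, Rational(-11, 6))) = Add(Rational(7, 109), Rational(11, 6)) = Rational(1241, 654) ≈ 1.8976)
Pow(Mul(L, Pow(o, -1)), 2) = Pow(Mul(-4, Pow(Rational(1241, 654), -1)), 2) = Pow(Mul(-4, Rational(654, 1241)), 2) = Pow(Rational(-2616, 1241), 2) = Rational(6843456, 1540081)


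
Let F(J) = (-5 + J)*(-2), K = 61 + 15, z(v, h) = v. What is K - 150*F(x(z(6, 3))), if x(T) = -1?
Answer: -1724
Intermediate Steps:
K = 76
F(J) = 10 - 2*J
K - 150*F(x(z(6, 3))) = 76 - 150*(10 - 2*(-1)) = 76 - 150*(10 + 2) = 76 - 150*12 = 76 - 1800 = -1724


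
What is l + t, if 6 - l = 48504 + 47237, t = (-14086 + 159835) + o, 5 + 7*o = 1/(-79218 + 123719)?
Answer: 15579488594/311507 ≈ 50013.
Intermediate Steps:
o = -222504/311507 (o = -5/7 + 1/(7*(-79218 + 123719)) = -5/7 + (⅐)/44501 = -5/7 + (⅐)*(1/44501) = -5/7 + 1/311507 = -222504/311507 ≈ -0.71428)
t = 45401611239/311507 (t = (-14086 + 159835) - 222504/311507 = 145749 - 222504/311507 = 45401611239/311507 ≈ 1.4575e+5)
l = -95735 (l = 6 - (48504 + 47237) = 6 - 1*95741 = 6 - 95741 = -95735)
l + t = -95735 + 45401611239/311507 = 15579488594/311507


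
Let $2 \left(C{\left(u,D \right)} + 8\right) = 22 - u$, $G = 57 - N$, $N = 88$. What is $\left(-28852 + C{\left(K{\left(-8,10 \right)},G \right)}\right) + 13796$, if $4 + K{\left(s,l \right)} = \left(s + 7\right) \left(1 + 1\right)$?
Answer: $-15050$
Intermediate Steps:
$G = -31$ ($G = 57 - 88 = -31$)
$K{\left(s,l \right)} = 10 + 2 s$ ($K{\left(s,l \right)} = -4 + \left(s + 7\right) \left(1 + 1\right) = -4 + \left(7 + s\right) 2 = -4 + \left(14 + 2 s\right) = 10 + 2 s$)
$C{\left(u,D \right)} = 3 - \frac{u}{2}$ ($C{\left(u,D \right)} = -8 + \frac{22 - u}{2} = -8 - \left(-11 + \frac{u}{2}\right) = 3 - \frac{u}{2}$)
$\left(-28852 + C{\left(K{\left(-8,10 \right)},G \right)}\right) + 13796 = \left(-28852 + \left(3 - \frac{10 + 2 \left(-8\right)}{2}\right)\right) + 13796 = \left(-28852 + \left(3 - \frac{10 - 16}{2}\right)\right) + 13796 = \left(-28852 + \left(3 - -3\right)\right) + 13796 = \left(-28852 + \left(3 + 3\right)\right) + 13796 = \left(-28852 + 6\right) + 13796 = -28846 + 13796 = -15050$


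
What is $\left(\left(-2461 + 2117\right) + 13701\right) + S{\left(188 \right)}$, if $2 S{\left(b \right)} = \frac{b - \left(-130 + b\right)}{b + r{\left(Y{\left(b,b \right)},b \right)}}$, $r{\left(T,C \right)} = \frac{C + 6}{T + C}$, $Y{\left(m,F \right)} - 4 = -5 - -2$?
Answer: $\frac{477204467}{35726} \approx 13357.0$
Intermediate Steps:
$Y{\left(m,F \right)} = 1$ ($Y{\left(m,F \right)} = 4 - 3 = 1$)
$r{\left(T,C \right)} = \frac{6 + C}{C + T}$
$S{\left(b \right)} = \frac{65}{b + \frac{6 + b}{1 + b}}$ ($S{\left(b \right)} = \frac{\left(b - \left(-130 + b\right)\right) \frac{1}{b + \frac{6 + b}{b + 1}}}{2} = \frac{130 \frac{1}{b + \frac{6 + b}{1 + b}}}{2} = \frac{65}{b + \frac{6 + b}{1 + b}}$)
$\left(\left(-2461 + 2117\right) + 13701\right) + S{\left(188 \right)} = \left(\left(-2461 + 2117\right) + 13701\right) + \frac{65 \left(1 + 188\right)}{6 + 188 + 188 \left(1 + 188\right)} = \left(-344 + 13701\right) + 65 \frac{1}{6 + 188 + 188 \cdot 189} \cdot 189 = 13357 + 65 \frac{1}{6 + 188 + 35532} \cdot 189 = 13357 + 65 \cdot \frac{1}{35726} \cdot 189 = 13357 + \frac{12285}{35726} = \frac{477204467}{35726}$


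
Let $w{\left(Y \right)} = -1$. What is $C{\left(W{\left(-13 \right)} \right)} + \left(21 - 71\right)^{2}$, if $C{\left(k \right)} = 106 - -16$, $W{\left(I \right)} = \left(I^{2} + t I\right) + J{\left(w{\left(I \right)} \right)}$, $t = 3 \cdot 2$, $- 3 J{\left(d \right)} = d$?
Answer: $2622$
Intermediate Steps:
$J{\left(d \right)} = - \frac{d}{3}$
$t = 6$
$W{\left(I \right)} = \frac{1}{3} + I^{2} + 6 I$ ($W{\left(I \right)} = \left(I^{2} + 6 I\right) - - \frac{1}{3} = \left(I^{2} + 6 I\right) + \frac{1}{3} = \frac{1}{3} + I^{2} + 6 I$)
$C{\left(k \right)} = 122$ ($C{\left(k \right)} = 106 + 16 = 122$)
$C{\left(W{\left(-13 \right)} \right)} + \left(21 - 71\right)^{2} = 122 + \left(21 - 71\right)^{2} = 122 + \left(-50\right)^{2} = 122 + 2500 = 2622$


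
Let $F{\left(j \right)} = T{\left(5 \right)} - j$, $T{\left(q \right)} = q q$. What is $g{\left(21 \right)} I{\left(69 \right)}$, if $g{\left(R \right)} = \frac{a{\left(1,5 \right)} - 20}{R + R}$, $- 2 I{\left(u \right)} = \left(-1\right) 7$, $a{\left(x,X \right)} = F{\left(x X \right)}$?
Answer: $0$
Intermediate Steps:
$T{\left(q \right)} = q^{2}$
$F{\left(j \right)} = 25 - j$ ($F{\left(j \right)} = 5^{2} - j = 25 - j$)
$a{\left(x,X \right)} = 25 - X x$ ($a{\left(x,X \right)} = 25 - x X = 25 - X x$)
$I{\left(u \right)} = \frac{7}{2}$ ($I{\left(u \right)} = - \frac{\left(-1\right) 7}{2} = \left(- \frac{1}{2}\right) \left(-7\right) = \frac{7}{2}$)
$g{\left(R \right)} = 0$ ($g{\left(R \right)} = \frac{\left(25 - 5 \cdot 1\right) - 20}{R + R} = \frac{\left(25 - 5\right) - 20}{2 R} = \left(20 - 20\right) \frac{1}{2 R} = 0 \frac{1}{2 R} = 0$)
$g{\left(21 \right)} I{\left(69 \right)} = 0 \cdot \frac{7}{2} = 0$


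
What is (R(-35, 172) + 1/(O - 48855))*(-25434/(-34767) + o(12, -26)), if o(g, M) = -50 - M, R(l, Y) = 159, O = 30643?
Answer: -130141759701/35176478 ≈ -3699.7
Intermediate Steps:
(R(-35, 172) + 1/(O - 48855))*(-25434/(-34767) + o(12, -26)) = (159 + 1/(30643 - 48855))*(-25434/(-34767) + (-50 - 1*(-26))) = (159 + 1/(-18212))*(-25434*(-1/34767) + (-50 + 26)) = (159 - 1/18212)*(2826/3863 - 24) = (2895707/18212)*(-89886/3863) = -130141759701/35176478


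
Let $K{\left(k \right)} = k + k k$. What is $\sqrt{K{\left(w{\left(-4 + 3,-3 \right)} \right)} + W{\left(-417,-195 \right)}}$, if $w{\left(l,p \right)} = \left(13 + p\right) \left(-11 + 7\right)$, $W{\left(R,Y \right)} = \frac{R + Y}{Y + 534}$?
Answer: $\frac{6 \sqrt{552683}}{113} \approx 39.474$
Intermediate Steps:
$W{\left(R,Y \right)} = \frac{R + Y}{534 + Y}$
$w{\left(l,p \right)} = -52 - 4 p$ ($w{\left(l,p \right)} = \left(13 + p\right) \left(-4\right) = -52 - 4 p$)
$K{\left(k \right)} = k + k^{2}$
$\sqrt{K{\left(w{\left(-4 + 3,-3 \right)} \right)} + W{\left(-417,-195 \right)}} = \sqrt{\left(-52 - -12\right) \left(1 - 40\right) + \frac{-417 - 195}{534 - 195}} = \sqrt{\left(-52 + 12\right) \left(1 + \left(-52 + 12\right)\right) + \frac{1}{339} \left(-612\right)} = \sqrt{- 40 \left(1 - 40\right) + \frac{1}{339} \left(-612\right)} = \sqrt{\left(-40\right) \left(-39\right) - \frac{204}{113}} = \sqrt{1560 - \frac{204}{113}} = \sqrt{\frac{176076}{113}} = \frac{6 \sqrt{552683}}{113}$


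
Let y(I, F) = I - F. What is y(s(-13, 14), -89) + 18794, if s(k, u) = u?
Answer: 18897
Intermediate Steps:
y(s(-13, 14), -89) + 18794 = (14 - 1*(-89)) + 18794 = (14 + 89) + 18794 = 103 + 18794 = 18897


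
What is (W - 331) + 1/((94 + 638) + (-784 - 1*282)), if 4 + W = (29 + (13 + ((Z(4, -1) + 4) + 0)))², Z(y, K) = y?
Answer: 723109/334 ≈ 2165.0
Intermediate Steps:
W = 2496 (W = -4 + (29 + (13 + ((4 + 4) + 0)))² = -4 + (29 + (13 + (8 + 0)))² = -4 + (29 + (13 + 8))² = -4 + (29 + 21)² = -4 + 50² = -4 + 2500 = 2496)
(W - 331) + 1/((94 + 638) + (-784 - 1*282)) = (2496 - 331) + 1/((94 + 638) + (-784 - 1*282)) = 2165 + 1/(732 + (-784 - 282)) = 2165 + 1/(732 - 1066) = 2165 + 1/(-334) = 2165 - 1/334 = 723109/334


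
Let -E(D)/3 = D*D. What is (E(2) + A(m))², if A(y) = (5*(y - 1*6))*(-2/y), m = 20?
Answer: 361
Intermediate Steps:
E(D) = -3*D² (E(D) = -3*D*D = -3*D²)
A(y) = -2*(-30 + 5*y)/y (A(y) = (5*(y - 6))*(-2/y) = (5*(-6 + y))*(-2/y) = (-30 + 5*y)*(-2/y) = -2*(-30 + 5*y)/y)
(E(2) + A(m))² = (-3*2² + (-10 + 60/20))² = (-3*4 + (-10 + 60*(1/20)))² = (-12 + (-10 + 3))² = (-12 - 7)² = (-19)² = 361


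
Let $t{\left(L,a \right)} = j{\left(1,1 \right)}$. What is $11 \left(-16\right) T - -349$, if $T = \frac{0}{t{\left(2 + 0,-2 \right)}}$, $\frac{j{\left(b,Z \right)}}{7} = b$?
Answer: $349$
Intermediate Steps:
$j{\left(b,Z \right)} = 7 b$
$t{\left(L,a \right)} = 7$ ($t{\left(L,a \right)} = 7 \cdot 1 = 7$)
$T = 0$ ($T = \frac{0}{7} = 0 \cdot \frac{1}{7} = 0$)
$11 \left(-16\right) T - -349 = 11 \left(-16\right) 0 - -349 = \left(-176\right) 0 + 349 = 0 + 349 = 349$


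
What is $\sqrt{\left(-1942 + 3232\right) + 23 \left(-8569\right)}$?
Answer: $i \sqrt{195797} \approx 442.49 i$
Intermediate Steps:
$\sqrt{\left(-1942 + 3232\right) + 23 \left(-8569\right)} = \sqrt{1290 - 197087} = \sqrt{-195797} = i \sqrt{195797}$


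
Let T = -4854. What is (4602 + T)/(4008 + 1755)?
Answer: -84/1921 ≈ -0.043727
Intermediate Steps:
(4602 + T)/(4008 + 1755) = (4602 - 4854)/(4008 + 1755) = -252/5763 = -252*1/5763 = -84/1921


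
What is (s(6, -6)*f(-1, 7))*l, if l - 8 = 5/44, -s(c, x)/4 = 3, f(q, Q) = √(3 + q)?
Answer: -1071*√2/11 ≈ -137.69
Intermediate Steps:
s(c, x) = -12 (s(c, x) = -4*3 = -12)
l = 357/44 (l = 8 + 5/44 = 357/44 ≈ 8.1136)
(s(6, -6)*f(-1, 7))*l = -12*√(3 - 1)*(357/44) = -12*√2*(357/44) = -1071*√2/11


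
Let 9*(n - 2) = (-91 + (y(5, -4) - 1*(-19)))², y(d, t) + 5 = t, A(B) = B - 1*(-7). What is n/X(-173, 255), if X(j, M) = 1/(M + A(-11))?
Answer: 183481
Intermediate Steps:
A(B) = 7 + B (A(B) = B + 7 = 7 + B)
y(d, t) = -5 + t
X(j, M) = 1/(-4 + M) (X(j, M) = 1/(M + (7 - 11)) = 1/(M - 4) = 1/(-4 + M))
n = 731 (n = 2 + (-91 + ((-5 - 4) - 1*(-19)))²/9 = 2 + (-91 + (-9 + 19))²/9 = 2 + (-91 + 10)²/9 = 2 + (⅑)*(-81)² = 2 + (⅑)*6561 = 2 + 729 = 731)
n/X(-173, 255) = 731/(1/(-4 + 255)) = 731/(1/251) = 731*251 = 183481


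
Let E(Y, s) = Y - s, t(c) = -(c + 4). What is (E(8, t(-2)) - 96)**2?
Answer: 7396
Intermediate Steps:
t(c) = -4 - c (t(c) = -(4 + c) = -4 - c)
(E(8, t(-2)) - 96)**2 = ((8 - (-4 - 1*(-2))) - 96)**2 = ((8 - (-4 + 2)) - 96)**2 = ((8 - 1*(-2)) - 96)**2 = ((8 + 2) - 96)**2 = (10 - 96)**2 = (-86)**2 = 7396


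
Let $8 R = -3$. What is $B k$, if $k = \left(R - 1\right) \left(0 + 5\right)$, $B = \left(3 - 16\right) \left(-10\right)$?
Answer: $- \frac{3575}{4} \approx -893.75$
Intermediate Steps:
$R = - \frac{3}{8}$ ($R = \frac{1}{8} \left(-3\right) = - \frac{3}{8} \approx -0.375$)
$B = 130$ ($B = \left(3 - 16\right) \left(-10\right) = \left(-13\right) \left(-10\right) = 130$)
$k = - \frac{55}{8}$ ($k = \left(- \frac{3}{8} - 1\right) \left(0 + 5\right) = \left(- \frac{11}{8}\right) 5 = - \frac{55}{8} \approx -6.875$)
$B k = 130 \left(- \frac{55}{8}\right) = - \frac{3575}{4}$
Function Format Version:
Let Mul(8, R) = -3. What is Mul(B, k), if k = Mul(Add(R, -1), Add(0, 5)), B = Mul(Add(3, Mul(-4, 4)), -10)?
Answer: Rational(-3575, 4) ≈ -893.75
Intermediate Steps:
R = Rational(-3, 8) (R = Mul(Rational(1, 8), -3) = Rational(-3, 8) ≈ -0.37500)
B = 130 (B = Mul(Add(3, -16), -10) = Mul(-13, -10) = 130)
k = Rational(-55, 8) (k = Mul(Add(Rational(-3, 8), -1), Add(0, 5)) = Mul(Rational(-11, 8), 5) = Rational(-55, 8) ≈ -6.8750)
Mul(B, k) = Mul(130, Rational(-55, 8)) = Rational(-3575, 4)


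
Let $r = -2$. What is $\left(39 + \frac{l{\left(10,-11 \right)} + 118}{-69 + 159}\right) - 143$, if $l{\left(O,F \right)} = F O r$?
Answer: $- \frac{4511}{45} \approx -100.24$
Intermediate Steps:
$l{\left(O,F \right)} = - 2 F O$ ($l{\left(O,F \right)} = F O \left(-2\right) = - 2 F O$)
$\left(39 + \frac{l{\left(10,-11 \right)} + 118}{-69 + 159}\right) - 143 = \left(39 + \frac{\left(-2\right) \left(-11\right) 10 + 118}{-69 + 159}\right) - 143 = \left(39 + \frac{220 + 118}{90}\right) - 143 = \left(39 + 338 \cdot \frac{1}{90}\right) - 143 = \left(39 + \frac{169}{45}\right) - 143 = \frac{1924}{45} - 143 = - \frac{4511}{45}$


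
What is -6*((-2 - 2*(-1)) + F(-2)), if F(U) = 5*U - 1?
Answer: 66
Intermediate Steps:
F(U) = -1 + 5*U
-6*((-2 - 2*(-1)) + F(-2)) = -6*((-2 - 2*(-1)) + (-1 + 5*(-2))) = -6*((-2 + 2) + (-1 - 10)) = -6*(0 - 11) = -6*(-11) = 66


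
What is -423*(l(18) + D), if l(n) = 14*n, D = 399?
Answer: -275373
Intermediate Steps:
-423*(l(18) + D) = -423*(14*18 + 399) = -423*(252 + 399) = -423*651 = -275373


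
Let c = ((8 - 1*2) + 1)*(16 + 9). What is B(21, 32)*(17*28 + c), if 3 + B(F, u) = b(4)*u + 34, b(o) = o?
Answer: 103509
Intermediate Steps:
c = 175 (c = ((8 - 2) + 1)*25 = (6 + 1)*25 = 7*25 = 175)
B(F, u) = 31 + 4*u (B(F, u) = -3 + (4*u + 34) = -3 + (34 + 4*u) = 31 + 4*u)
B(21, 32)*(17*28 + c) = (31 + 4*32)*(17*28 + 175) = (31 + 128)*(476 + 175) = 159*651 = 103509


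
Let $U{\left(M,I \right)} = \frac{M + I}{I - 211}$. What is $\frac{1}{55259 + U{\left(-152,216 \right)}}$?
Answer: $\frac{5}{276359} \approx 1.8092 \cdot 10^{-5}$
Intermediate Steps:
$U{\left(M,I \right)} = \frac{I + M}{-211 + I}$
$\frac{1}{55259 + U{\left(-152,216 \right)}} = \frac{1}{55259 + \frac{216 - 152}{-211 + 216}} = \frac{1}{55259 + \frac{1}{5} \cdot 64} = \frac{1}{55259 + \frac{64}{5}} = \frac{1}{\frac{276359}{5}} = \frac{5}{276359}$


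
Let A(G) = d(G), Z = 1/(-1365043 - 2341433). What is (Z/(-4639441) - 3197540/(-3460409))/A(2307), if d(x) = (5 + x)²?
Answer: 54984823401003667049/318075296634534074572321536 ≈ 1.7287e-7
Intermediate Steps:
Z = -1/3706476 (Z = 1/(-3706476) = -1/3706476 ≈ -2.6980e-7)
A(G) = (5 + G)²
(Z/(-4639441) - 3197540/(-3460409))/A(2307) = (-1/3706476/(-4639441) - 3197540/(-3460409))/((5 + 2307)²) = (-1/3706476*(-1/4639441) - 3197540*(-1/3460409))/(2312²) = (1/17195976719916 + 3197540/3460409)/5345344 = (54984823401003667049/59505112605387805644)*(1/5345344) = 54984823401003667049/318075296634534074572321536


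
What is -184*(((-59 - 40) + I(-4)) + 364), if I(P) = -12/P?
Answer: -49312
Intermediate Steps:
-184*(((-59 - 40) + I(-4)) + 364) = -184*(((-59 - 40) - 12/(-4)) + 364) = -184*((-99 - 12*(-¼)) + 364) = -184*((-99 + 3) + 364) = -184*(-96 + 364) = -184*268 = -49312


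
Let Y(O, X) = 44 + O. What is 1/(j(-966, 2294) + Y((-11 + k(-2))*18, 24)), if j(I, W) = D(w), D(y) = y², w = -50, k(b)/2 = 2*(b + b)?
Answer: 1/2058 ≈ 0.00048591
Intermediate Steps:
k(b) = 8*b (k(b) = 2*(2*(b + b)) = 2*(2*(2*b)) = 2*(4*b) = 8*b)
j(I, W) = 2500 (j(I, W) = (-50)² = 2500)
1/(j(-966, 2294) + Y((-11 + k(-2))*18, 24)) = 1/(2500 + (44 + (-11 + 8*(-2))*18)) = 1/(2500 + (44 + (-11 - 16)*18)) = 1/(2500 + (44 - 27*18)) = 1/(2500 + (44 - 486)) = 1/(2500 - 442) = 1/2058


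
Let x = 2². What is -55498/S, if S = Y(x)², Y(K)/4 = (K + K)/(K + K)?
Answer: -27749/8 ≈ -3468.6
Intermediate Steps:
x = 4
Y(K) = 4 (Y(K) = 4*((K + K)/(K + K)) = 4*((2*K)/((2*K))) = 4*((2*K)*(1/(2*K))) = 4*1 = 4)
S = 16 (S = 4² = 16)
-55498/S = -55498/16 = -55498*1/16 = -27749/8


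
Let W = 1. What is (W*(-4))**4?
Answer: 256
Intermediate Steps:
(W*(-4))**4 = (1*(-4))**4 = (-4)**4 = 256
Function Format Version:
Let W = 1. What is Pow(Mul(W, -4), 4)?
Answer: 256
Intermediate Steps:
Pow(Mul(W, -4), 4) = Pow(Mul(1, -4), 4) = Pow(-4, 4) = 256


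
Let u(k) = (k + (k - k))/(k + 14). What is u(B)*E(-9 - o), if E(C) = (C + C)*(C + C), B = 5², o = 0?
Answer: 2700/13 ≈ 207.69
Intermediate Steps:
B = 25
E(C) = 4*C² (E(C) = (2*C)*(2*C) = 4*C²)
u(k) = k/(14 + k) (u(k) = (k + 0)/(14 + k) = k/(14 + k))
u(B)*E(-9 - o) = (25/(14 + 25))*(4*(-9 - 1*0)²) = (25/39)*(4*(-9 + 0)²) = (25*(1/39))*(4*(-9)²) = 25*(4*81)/39 = (25/39)*324 = 2700/13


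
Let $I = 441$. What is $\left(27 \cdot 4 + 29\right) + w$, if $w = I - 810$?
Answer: $-232$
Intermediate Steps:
$w = -369$ ($w = 441 - 810 = -369$)
$\left(27 \cdot 4 + 29\right) + w = \left(27 \cdot 4 + 29\right) - 369 = \left(108 + 29\right) - 369 = 137 - 369 = -232$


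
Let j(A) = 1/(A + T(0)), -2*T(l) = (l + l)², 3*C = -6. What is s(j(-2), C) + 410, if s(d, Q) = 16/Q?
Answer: 402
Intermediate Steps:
C = -2 (C = (⅓)*(-6) = -2)
T(l) = -2*l² (T(l) = -(l + l)²/2 = -4*l²/2 = -2*l²)
j(A) = 1/A (j(A) = 1/(A - 2*0²) = 1/(A - 2*0) = 1/(A + 0) = 1/A)
s(j(-2), C) + 410 = 16/(-2) + 410 = 16*(-½) + 410 = -8 + 410 = 402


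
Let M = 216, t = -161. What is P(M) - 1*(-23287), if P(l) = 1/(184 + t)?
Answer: 535602/23 ≈ 23287.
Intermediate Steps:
P(l) = 1/23 (P(l) = 1/(184 - 161) = 1/23)
P(M) - 1*(-23287) = 1/23 - 1*(-23287) = 1/23 + 23287 = 535602/23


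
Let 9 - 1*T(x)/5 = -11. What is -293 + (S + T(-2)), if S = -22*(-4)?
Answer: -105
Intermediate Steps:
S = 88
T(x) = 100 (T(x) = 45 - 5*(-11) = 45 + 55 = 100)
-293 + (S + T(-2)) = -293 + (88 + 100) = -293 + 188 = -105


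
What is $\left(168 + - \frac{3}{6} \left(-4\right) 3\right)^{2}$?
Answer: $30276$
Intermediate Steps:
$\left(168 + - \frac{3}{6} \left(-4\right) 3\right)^{2} = \left(168 + \left(-3\right) \frac{1}{6} \left(-4\right) 3\right)^{2} = \left(168 + \left(- \frac{1}{2}\right) \left(-4\right) 3\right)^{2} = \left(168 + 2 \cdot 3\right)^{2} = \left(168 + 6\right)^{2} = 174^{2} = 30276$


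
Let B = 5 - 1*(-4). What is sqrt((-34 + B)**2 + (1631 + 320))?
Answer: 4*sqrt(161) ≈ 50.754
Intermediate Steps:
B = 9 (B = 5 + 4 = 9)
sqrt((-34 + B)**2 + (1631 + 320)) = sqrt((-34 + 9)**2 + (1631 + 320)) = sqrt((-25)**2 + 1951) = sqrt(625 + 1951) = sqrt(2576) = 4*sqrt(161)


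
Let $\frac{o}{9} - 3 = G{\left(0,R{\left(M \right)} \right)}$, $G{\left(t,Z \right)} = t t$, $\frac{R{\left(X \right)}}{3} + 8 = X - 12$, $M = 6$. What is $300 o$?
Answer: $8100$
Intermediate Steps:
$R{\left(X \right)} = -60 + 3 X$ ($R{\left(X \right)} = -24 + 3 \left(X - 12\right) = -24 + 3 \left(-12 + X\right) = -24 + \left(-36 + 3 X\right) = -60 + 3 X$)
$G{\left(t,Z \right)} = t^{2}$
$o = 27$ ($o = 27 + 9 \cdot 0^{2} = 27 + 9 \cdot 0 = 27 + 0 = 27$)
$300 o = 300 \cdot 27 = 8100$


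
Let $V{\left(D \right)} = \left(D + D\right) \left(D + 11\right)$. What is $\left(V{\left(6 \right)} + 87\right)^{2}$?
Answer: $84681$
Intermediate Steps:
$V{\left(D \right)} = 2 D \left(11 + D\right)$
$\left(V{\left(6 \right)} + 87\right)^{2} = \left(2 \cdot 6 \left(11 + 6\right) + 87\right)^{2} = \left(2 \cdot 6 \cdot 17 + 87\right)^{2} = \left(204 + 87\right)^{2} = 291^{2} = 84681$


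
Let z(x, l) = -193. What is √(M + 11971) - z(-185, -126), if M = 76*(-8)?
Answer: 193 + √11363 ≈ 299.60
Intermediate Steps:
M = -608
√(M + 11971) - z(-185, -126) = √(-608 + 11971) - 1*(-193) = √11363 + 193 = 193 + √11363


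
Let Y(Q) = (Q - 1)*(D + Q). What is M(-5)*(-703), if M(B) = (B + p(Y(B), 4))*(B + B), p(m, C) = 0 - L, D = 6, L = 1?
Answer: -42180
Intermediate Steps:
Y(Q) = (-1 + Q)*(6 + Q) (Y(Q) = (Q - 1)*(6 + Q) = (-1 + Q)*(6 + Q))
p(m, C) = -1 (p(m, C) = 0 - 1*1 = 0 - 1 = -1)
M(B) = 2*B*(-1 + B) (M(B) = (B - 1)*(B + B) = (-1 + B)*(2*B) = 2*B*(-1 + B))
M(-5)*(-703) = (2*(-5)*(-1 - 5))*(-703) = (2*(-5)*(-6))*(-703) = 60*(-703) = -42180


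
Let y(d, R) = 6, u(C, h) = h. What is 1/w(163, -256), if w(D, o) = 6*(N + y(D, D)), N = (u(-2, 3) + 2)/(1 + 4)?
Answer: 1/42 ≈ 0.023810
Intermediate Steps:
N = 1 (N = (3 + 2)/(1 + 4) = 5/5 = 5*(⅕) = 1)
w(D, o) = 42 (w(D, o) = 6*(1 + 6) = 6*7 = 42)
1/w(163, -256) = 1/42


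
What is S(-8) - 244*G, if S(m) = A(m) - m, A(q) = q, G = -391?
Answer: 95404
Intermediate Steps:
S(m) = 0 (S(m) = m - m = 0)
S(-8) - 244*G = 0 - 244*(-391) = 0 + 95404 = 95404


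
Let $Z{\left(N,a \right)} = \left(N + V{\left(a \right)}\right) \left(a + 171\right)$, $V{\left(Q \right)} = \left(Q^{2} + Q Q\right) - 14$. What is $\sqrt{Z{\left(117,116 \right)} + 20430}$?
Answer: $\sqrt{7773735} \approx 2788.1$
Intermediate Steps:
$V{\left(Q \right)} = -14 + 2 Q^{2}$ ($V{\left(Q \right)} = \left(Q^{2} + Q^{2}\right) - 14 = 2 Q^{2} - 14 = -14 + 2 Q^{2}$)
$Z{\left(N,a \right)} = \left(171 + a\right) \left(-14 + N + 2 a^{2}\right)$ ($Z{\left(N,a \right)} = \left(N + \left(-14 + 2 a^{2}\right)\right) \left(a + 171\right) = \left(-14 + N + 2 a^{2}\right) \left(171 + a\right) = \left(171 + a\right) \left(-14 + N + 2 a^{2}\right)$)
$\sqrt{Z{\left(117,116 \right)} + 20430} = \sqrt{\left(-2394 + 171 \cdot 117 + 342 \cdot 116^{2} + 117 \cdot 116 + 2 \cdot 116 \left(-7 + 116^{2}\right)\right) + 20430} = \sqrt{\left(-2394 + 20007 + 342 \cdot 13456 + 13572 + 2 \cdot 116 \left(-7 + 13456\right)\right) + 20430} = \sqrt{\left(-2394 + 20007 + 4601952 + 13572 + 2 \cdot 116 \cdot 13449\right) + 20430} = \sqrt{\left(-2394 + 20007 + 4601952 + 13572 + 3120168\right) + 20430} = \sqrt{7753305 + 20430} = \sqrt{7773735}$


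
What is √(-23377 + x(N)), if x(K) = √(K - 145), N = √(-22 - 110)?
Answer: √(-23377 + √(-145 + 2*I*√33)) ≈ 0.0394 + 152.89*I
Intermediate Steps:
N = 2*I*√33 (N = √(-132) = 2*I*√33 ≈ 11.489*I)
x(K) = √(-145 + K)
√(-23377 + x(N)) = √(-23377 + √(-145 + 2*I*√33))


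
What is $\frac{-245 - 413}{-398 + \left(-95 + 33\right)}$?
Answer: $\frac{329}{230} \approx 1.4304$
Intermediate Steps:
$\frac{-245 - 413}{-398 + \left(-95 + 33\right)} = - \frac{658}{-398 - 62} = - \frac{658}{-460} = \left(-658\right) \left(- \frac{1}{460}\right) = \frac{329}{230}$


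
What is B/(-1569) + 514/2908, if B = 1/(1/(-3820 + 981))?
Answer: 4531139/2281326 ≈ 1.9862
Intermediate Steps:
B = -2839 (B = 1/(1/(-2839)) = 1/(-1/2839) = -2839)
B/(-1569) + 514/2908 = -2839/(-1569) + 514/2908 = -2839*(-1/1569) + 514*(1/2908) = 2839/1569 + 257/1454 = 4531139/2281326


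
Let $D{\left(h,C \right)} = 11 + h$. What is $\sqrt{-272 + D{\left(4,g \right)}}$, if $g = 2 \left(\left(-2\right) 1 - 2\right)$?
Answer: $i \sqrt{257} \approx 16.031 i$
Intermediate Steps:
$g = -8$ ($g = 2 \left(-2 - 2\right) = 2 \left(-4\right) = -8$)
$\sqrt{-272 + D{\left(4,g \right)}} = \sqrt{-272 + \left(11 + 4\right)} = \sqrt{-272 + 15} = \sqrt{-257} = i \sqrt{257}$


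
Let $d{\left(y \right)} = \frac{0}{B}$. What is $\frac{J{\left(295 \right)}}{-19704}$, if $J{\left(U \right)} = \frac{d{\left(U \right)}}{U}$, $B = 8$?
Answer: $0$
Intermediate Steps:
$d{\left(y \right)} = 0$ ($d{\left(y \right)} = \frac{0}{8} = 0 \cdot \frac{1}{8} = 0$)
$J{\left(U \right)} = 0$ ($J{\left(U \right)} = \frac{0}{U} = 0$)
$\frac{J{\left(295 \right)}}{-19704} = \frac{0}{-19704} = 0 \left(- \frac{1}{19704}\right) = 0$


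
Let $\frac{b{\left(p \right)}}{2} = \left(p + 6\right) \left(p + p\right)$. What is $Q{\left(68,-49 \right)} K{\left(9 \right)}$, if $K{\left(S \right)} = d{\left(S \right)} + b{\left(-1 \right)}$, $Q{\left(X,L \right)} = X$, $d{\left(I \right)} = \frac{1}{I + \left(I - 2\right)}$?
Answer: $- \frac{5423}{4} \approx -1355.8$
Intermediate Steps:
$d{\left(I \right)} = \frac{1}{-2 + 2 I}$ ($d{\left(I \right)} = \frac{1}{I + \left(I - 2\right)} = \frac{1}{I + \left(-2 + I\right)} = \frac{1}{-2 + 2 I}$)
$b{\left(p \right)} = 4 p \left(6 + p\right)$ ($b{\left(p \right)} = 2 \left(p + 6\right) \left(p + p\right) = 2 \left(6 + p\right) 2 p = 2 \cdot 2 p \left(6 + p\right) = 4 p \left(6 + p\right)$)
$K{\left(S \right)} = -20 + \frac{1}{2 \left(-1 + S\right)}$ ($K{\left(S \right)} = \frac{1}{2 \left(-1 + S\right)} + 4 \left(-1\right) \left(6 - 1\right) = \frac{1}{2 \left(-1 + S\right)} + 4 \left(-1\right) 5 = \frac{1}{2 \left(-1 + S\right)} - 20 = -20 + \frac{1}{2 \left(-1 + S\right)}$)
$Q{\left(68,-49 \right)} K{\left(9 \right)} = 68 \frac{41 - 360}{2 \left(-1 + 9\right)} = 68 \frac{41 - 360}{2 \cdot 8} = 68 \cdot \frac{1}{2} \cdot \frac{1}{8} \left(-319\right) = 68 \left(- \frac{319}{16}\right) = - \frac{5423}{4}$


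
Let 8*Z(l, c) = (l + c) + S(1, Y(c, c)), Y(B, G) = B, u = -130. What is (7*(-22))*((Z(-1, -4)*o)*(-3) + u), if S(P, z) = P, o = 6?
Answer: 18634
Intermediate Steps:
Z(l, c) = 1/8 + c/8 + l/8 (Z(l, c) = ((l + c) + 1)/8 = ((c + l) + 1)/8 = (1 + c + l)/8 = 1/8 + c/8 + l/8)
(7*(-22))*((Z(-1, -4)*o)*(-3) + u) = (7*(-22))*(((1/8 + (1/8)*(-4) + (1/8)*(-1))*6)*(-3) - 130) = -154*(((1/8 - 1/2 - 1/8)*6)*(-3) - 130) = -154*(-1/2*6*(-3) - 130) = -154*(-3*(-3) - 130) = -154*(9 - 130) = -154*(-121) = 18634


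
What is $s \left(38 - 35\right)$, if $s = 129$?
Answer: $387$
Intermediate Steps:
$s \left(38 - 35\right) = 129 \left(38 - 35\right) = 129 \cdot 3 = 387$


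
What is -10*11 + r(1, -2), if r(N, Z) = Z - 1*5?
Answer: -117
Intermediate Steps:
r(N, Z) = -5 + Z (r(N, Z) = Z - 5 = -5 + Z)
-10*11 + r(1, -2) = -10*11 + (-5 - 2) = -110 - 7 = -117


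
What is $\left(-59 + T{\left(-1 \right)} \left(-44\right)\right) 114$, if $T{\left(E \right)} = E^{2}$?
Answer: $-11742$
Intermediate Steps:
$\left(-59 + T{\left(-1 \right)} \left(-44\right)\right) 114 = \left(-59 + \left(-1\right)^{2} \left(-44\right)\right) 114 = \left(-59 + 1 \left(-44\right)\right) 114 = \left(-59 - 44\right) 114 = \left(-103\right) 114 = -11742$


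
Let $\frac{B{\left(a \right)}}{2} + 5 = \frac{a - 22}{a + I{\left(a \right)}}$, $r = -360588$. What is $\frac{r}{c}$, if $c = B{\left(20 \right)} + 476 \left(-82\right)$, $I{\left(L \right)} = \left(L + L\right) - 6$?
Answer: $\frac{2433969}{263534} \approx 9.2359$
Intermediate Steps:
$I{\left(L \right)} = -6 + 2 L$ ($I{\left(L \right)} = 2 L - 6 = -6 + 2 L$)
$B{\left(a \right)} = -10 + \frac{2 \left(-22 + a\right)}{-6 + 3 a}$ ($B{\left(a \right)} = -10 + 2 \frac{a - 22}{a + \left(-6 + 2 a\right)} = -10 + 2 \frac{-22 + a}{-6 + 3 a} = -10 + \frac{2 \left(-22 + a\right)}{-6 + 3 a}$)
$c = - \frac{1054136}{27}$ ($c = \frac{4 \left(4 - 140\right)}{3 \left(-2 + 20\right)} + 476 \left(-82\right) = \frac{4 \left(4 - 140\right)}{3 \cdot 18} - 39032 = \frac{4}{3} \cdot \frac{1}{18} \left(-136\right) - 39032 = - \frac{272}{27} - 39032 = - \frac{1054136}{27} \approx -39042.0$)
$\frac{r}{c} = - \frac{360588}{- \frac{1054136}{27}} = \left(-360588\right) \left(- \frac{27}{1054136}\right) = \frac{2433969}{263534}$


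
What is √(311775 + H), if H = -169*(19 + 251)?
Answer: √266145 ≈ 515.89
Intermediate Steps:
H = -45630 (H = -169*270 = -45630)
√(311775 + H) = √(311775 - 45630) = √266145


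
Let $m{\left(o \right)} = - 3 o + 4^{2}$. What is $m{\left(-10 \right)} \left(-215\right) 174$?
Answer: $-1720860$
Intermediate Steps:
$m{\left(o \right)} = 16 - 3 o$ ($m{\left(o \right)} = - 3 o + 16 = 16 - 3 o$)
$m{\left(-10 \right)} \left(-215\right) 174 = \left(16 - -30\right) \left(-215\right) 174 = \left(16 + 30\right) \left(-215\right) 174 = 46 \left(-215\right) 174 = \left(-9890\right) 174 = -1720860$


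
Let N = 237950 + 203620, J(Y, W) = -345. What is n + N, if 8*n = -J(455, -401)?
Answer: 3532905/8 ≈ 4.4161e+5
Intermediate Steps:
N = 441570
n = 345/8 (n = (-1*(-345))/8 = (⅛)*345 = 345/8 ≈ 43.125)
n + N = 345/8 + 441570 = 3532905/8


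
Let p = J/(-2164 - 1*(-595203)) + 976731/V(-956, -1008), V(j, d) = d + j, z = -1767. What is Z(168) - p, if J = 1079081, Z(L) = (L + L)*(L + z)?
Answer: -625189624140919/1164728596 ≈ -5.3677e+5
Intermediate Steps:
Z(L) = 2*L*(-1767 + L) (Z(L) = (L + L)*(L - 1767) = (2*L)*(-1767 + L) = 2*L*(-1767 + L))
p = -577120260425/1164728596 (p = 1079081/(-2164 - 1*(-595203)) + 976731/(-1008 - 956) = 1079081/(-2164 + 595203) + 976731/(-1964) = 1079081/593039 + 976731*(-1/1964) = 1079081*(1/593039) - 976731/1964 = 1079081/593039 - 976731/1964 = -577120260425/1164728596 ≈ -495.50)
Z(168) - p = 2*168*(-1767 + 168) - 1*(-577120260425/1164728596) = 2*168*(-1599) + 577120260425/1164728596 = -537264 + 577120260425/1164728596 = -625189624140919/1164728596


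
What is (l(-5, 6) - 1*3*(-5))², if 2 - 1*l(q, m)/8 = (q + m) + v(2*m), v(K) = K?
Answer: 5329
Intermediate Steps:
l(q, m) = 16 - 24*m - 8*q (l(q, m) = 16 - 8*((q + m) + 2*m) = 16 - 8*((m + q) + 2*m) = 16 - 8*(q + 3*m) = 16 + (-24*m - 8*q) = 16 - 24*m - 8*q)
(l(-5, 6) - 1*3*(-5))² = ((16 - 24*6 - 8*(-5)) - 1*3*(-5))² = ((16 - 144 + 40) - 3*(-5))² = (-88 + 15)² = (-73)² = 5329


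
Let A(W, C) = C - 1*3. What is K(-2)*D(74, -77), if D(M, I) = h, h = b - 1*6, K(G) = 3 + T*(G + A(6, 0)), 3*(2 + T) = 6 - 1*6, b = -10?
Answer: -208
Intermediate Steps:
T = -2 (T = -2 + (6 - 1*6)/3 = -2 + (6 - 6)/3 = -2 + (1/3)*0 = -2 + 0 = -2)
A(W, C) = -3 + C (A(W, C) = C - 3 = -3 + C)
K(G) = 9 - 2*G (K(G) = 3 - 2*(G + (-3 + 0)) = 3 - 2*(G - 3) = 3 - 2*(-3 + G) = 3 + (6 - 2*G) = 9 - 2*G)
h = -16 (h = -10 - 1*6 = -10 - 6 = -16)
D(M, I) = -16
K(-2)*D(74, -77) = (9 - 2*(-2))*(-16) = (9 + 4)*(-16) = 13*(-16) = -208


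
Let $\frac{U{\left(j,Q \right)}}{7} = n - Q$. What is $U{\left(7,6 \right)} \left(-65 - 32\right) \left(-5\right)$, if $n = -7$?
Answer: $-44135$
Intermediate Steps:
$U{\left(j,Q \right)} = -49 - 7 Q$ ($U{\left(j,Q \right)} = 7 \left(-7 - Q\right) = -49 - 7 Q$)
$U{\left(7,6 \right)} \left(-65 - 32\right) \left(-5\right) = \left(-49 - 42\right) \left(-65 - 32\right) \left(-5\right) = \left(-49 - 42\right) \left(-97\right) \left(-5\right) = \left(-91\right) \left(-97\right) \left(-5\right) = 8827 \left(-5\right) = -44135$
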